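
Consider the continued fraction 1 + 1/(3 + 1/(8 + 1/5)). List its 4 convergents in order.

1/1, 4/3, 33/25, 169/128

Using the convergent recurrence p_i = a_i*p_{i-1} + p_{i-2}, q_i = a_i*q_{i-1} + q_{i-2} with p_{-2}=0, p_{-1}=1, q_{-2}=1, q_{-1}=0:
  i=0: a_0=1, p_0 = 1*1 + 0 = 1, q_0 = 1*0 + 1 = 1.
  i=1: a_1=3, p_1 = 3*1 + 1 = 4, q_1 = 3*1 + 0 = 3.
  i=2: a_2=8, p_2 = 8*4 + 1 = 33, q_2 = 8*3 + 1 = 25.
  i=3: a_3=5, p_3 = 5*33 + 4 = 169, q_3 = 5*25 + 3 = 128.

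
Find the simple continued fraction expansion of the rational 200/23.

[8; 1, 2, 3, 2]

Run the Euclidean algorithm on 200 and 23; the successive quotients are the partial quotients a_0, a_1, ... (each step inverts the fractional part left over by the previous one):
  200 = 8*23 + 16, so a_0 = 8.
  23 = 1*16 + 7, so a_1 = 1.
  16 = 2*7 + 2, so a_2 = 2.
  7 = 3*2 + 1, so a_3 = 3.
  2 = 2*1 + 0, so a_4 = 2.
The remainder reaches 0 after 5 divisions, so the expansion has 5 partial quotients, read off in order.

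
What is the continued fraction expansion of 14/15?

Run the Euclidean algorithm on 14 and 15; the successive quotients are the partial quotients a_0, a_1, ... (each step inverts the fractional part left over by the previous one):
  14 = 0*15 + 14, so a_0 = 0.
  15 = 1*14 + 1, so a_1 = 1.
  14 = 14*1 + 0, so a_2 = 14.
The remainder reaches 0 after 3 divisions, so the expansion has 3 partial quotients, read off in order.

[0; 1, 14]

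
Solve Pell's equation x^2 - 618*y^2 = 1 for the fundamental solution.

(x, y) = (10093, 406)

First expand sqrt(618) as a continued fraction. With x_i = (sqrt(618) + m_i)/d_i and (m_0, d_0) = (0, 1): a_0 = floor(sqrt(618)) = 24, since 24^2 = 576 <= 618 < 625 = 25^2.
Iterate m_{i+1} = d_i*a_i - m_i, d_{i+1} = (618 - m_{i+1}^2)/d_i, a_{i+1} = floor((a_0 + m_{i+1})/d_{i+1}):
  m_1 = 1*24 - 0 = 24, d_1 = (618 - 24^2)/1 = 42/1 = 42, a_1 = floor((24 + 24)/42) = 1.
  m_2 = 42*1 - 24 = 18, d_2 = (618 - 18^2)/42 = 294/42 = 7, a_2 = floor((24 + 18)/7) = 6.
  m_3 = 7*6 - 18 = 24, d_3 = (618 - 24^2)/7 = 42/7 = 6, a_3 = floor((24 + 24)/6) = 8.
  m_4 = 6*8 - 24 = 24, d_4 = (618 - 24^2)/6 = 42/6 = 7, a_4 = floor((24 + 24)/7) = 6.
  m_5 = 7*6 - 24 = 18, d_5 = (618 - 18^2)/7 = 294/7 = 42, a_5 = floor((24 + 18)/42) = 1.
  m_6 = 42*1 - 18 = 24, d_6 = (618 - 24^2)/42 = 42/42 = 1, a_6 = floor((24 + 24)/1) = 48.
  m_7 = 1*48 - 24 = 24, d_7 = (618 - 24^2)/1 = 42/1 = 42: (m_7, d_7) = (m_1, d_1) = (24, 42), so from here the quotients repeat a_1, ..., a_6; the period length is 6.
So sqrt(618) = [24; (1, 6, 8, 6, 1, 48)] with period length k = 6.
k is even, so the fundamental solution of x^2 - 618y^2 = 1 is (p_{k-1}, q_{k-1}) = (p_5, q_5); compute convergents through index 5.
Convergents (p_i = a_i*p_{i-1} + p_{i-2}, q_i = a_i*q_{i-1} + q_{i-2} with p_{-2}=0, p_{-1}=1, q_{-2}=1, q_{-1}=0):
  i=0: a_0=24, p_0 = 24*1 + 0 = 24, q_0 = 24*0 + 1 = 1.
  i=1: a_1=1, p_1 = 1*24 + 1 = 25, q_1 = 1*1 + 0 = 1.
  i=2: a_2=6, p_2 = 6*25 + 24 = 174, q_2 = 6*1 + 1 = 7.
  i=3: a_3=8, p_3 = 8*174 + 25 = 1417, q_3 = 8*7 + 1 = 57.
  i=4: a_4=6, p_4 = 6*1417 + 174 = 8676, q_4 = 6*57 + 7 = 349.
  i=5: a_5=1, p_5 = 1*8676 + 1417 = 10093, q_5 = 1*349 + 57 = 406.
Check: 10093^2 - 618*406^2 = 101868649 - 101868648 = 1, so (x, y) = (10093, 406) solves the equation, and by the theorem it is the least positive solution.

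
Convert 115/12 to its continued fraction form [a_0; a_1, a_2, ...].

Run the Euclidean algorithm on 115 and 12; the successive quotients are the partial quotients a_0, a_1, ... (each step inverts the fractional part left over by the previous one):
  115 = 9*12 + 7, so a_0 = 9.
  12 = 1*7 + 5, so a_1 = 1.
  7 = 1*5 + 2, so a_2 = 1.
  5 = 2*2 + 1, so a_3 = 2.
  2 = 2*1 + 0, so a_4 = 2.
The remainder reaches 0 after 5 divisions, so the expansion has 5 partial quotients, read off in order.

[9; 1, 1, 2, 2]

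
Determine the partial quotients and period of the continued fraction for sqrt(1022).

Write x_i = (sqrt(1022) + m_i)/d_i with (m_0, d_0) = (0, 1). a_0 = floor(sqrt(1022)) = 31, since 31^2 = 961 <= 1022 < 1024 = 32^2.
Iterate m_{i+1} = d_i*a_i - m_i, d_{i+1} = (1022 - m_{i+1}^2)/d_i, a_{i+1} = floor((a_0 + m_{i+1})/d_{i+1}):
  m_1 = 1*31 - 0 = 31, d_1 = (1022 - 31^2)/1 = 61/1 = 61, a_1 = floor((31 + 31)/61) = 1.
  m_2 = 61*1 - 31 = 30, d_2 = (1022 - 30^2)/61 = 122/61 = 2, a_2 = floor((31 + 30)/2) = 30.
  m_3 = 2*30 - 30 = 30, d_3 = (1022 - 30^2)/2 = 122/2 = 61, a_3 = floor((31 + 30)/61) = 1.
  m_4 = 61*1 - 30 = 31, d_4 = (1022 - 31^2)/61 = 61/61 = 1, a_4 = floor((31 + 31)/1) = 62.
  m_5 = 1*62 - 31 = 31, d_5 = (1022 - 31^2)/1 = 61/1 = 61: (m_5, d_5) = (m_1, d_1) = (31, 61), so from here the quotients repeat a_1, ..., a_4; the period length is 4.
Hence the expansion of sqrt(1022) is a_0 = 31 followed by the repeating block 1, 30, 1, 62 (period 4).

[31; (1, 30, 1, 62)]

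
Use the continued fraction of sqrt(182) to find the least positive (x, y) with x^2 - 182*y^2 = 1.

First expand sqrt(182) as a continued fraction. With x_i = (sqrt(182) + m_i)/d_i and (m_0, d_0) = (0, 1): a_0 = floor(sqrt(182)) = 13, since 13^2 = 169 <= 182 < 196 = 14^2.
Iterate m_{i+1} = d_i*a_i - m_i, d_{i+1} = (182 - m_{i+1}^2)/d_i, a_{i+1} = floor((a_0 + m_{i+1})/d_{i+1}):
  m_1 = 1*13 - 0 = 13, d_1 = (182 - 13^2)/1 = 13/1 = 13, a_1 = floor((13 + 13)/13) = 2.
  m_2 = 13*2 - 13 = 13, d_2 = (182 - 13^2)/13 = 13/13 = 1, a_2 = floor((13 + 13)/1) = 26.
  m_3 = 1*26 - 13 = 13, d_3 = (182 - 13^2)/1 = 13/1 = 13: (m_3, d_3) = (m_1, d_1) = (13, 13), so from here the quotients repeat a_1, a_2; the period length is 2.
So sqrt(182) = [13; (2, 26)] with period length k = 2.
k is even, so the fundamental solution of x^2 - 182y^2 = 1 is (p_{k-1}, q_{k-1}) = (p_1, q_1); compute convergents through index 1.
Convergents (p_i = a_i*p_{i-1} + p_{i-2}, q_i = a_i*q_{i-1} + q_{i-2} with p_{-2}=0, p_{-1}=1, q_{-2}=1, q_{-1}=0):
  i=0: a_0=13, p_0 = 13*1 + 0 = 13, q_0 = 13*0 + 1 = 1.
  i=1: a_1=2, p_1 = 2*13 + 1 = 27, q_1 = 2*1 + 0 = 2.
Check: 27^2 - 182*2^2 = 729 - 728 = 1, so (x, y) = (27, 2) solves the equation, and by the theorem it is the least positive solution.

(x, y) = (27, 2)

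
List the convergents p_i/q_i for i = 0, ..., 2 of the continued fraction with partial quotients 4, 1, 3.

Using the convergent recurrence p_i = a_i*p_{i-1} + p_{i-2}, q_i = a_i*q_{i-1} + q_{i-2} with p_{-2}=0, p_{-1}=1, q_{-2}=1, q_{-1}=0:
  i=0: a_0=4, p_0 = 4*1 + 0 = 4, q_0 = 4*0 + 1 = 1.
  i=1: a_1=1, p_1 = 1*4 + 1 = 5, q_1 = 1*1 + 0 = 1.
  i=2: a_2=3, p_2 = 3*5 + 4 = 19, q_2 = 3*1 + 1 = 4.

4/1, 5/1, 19/4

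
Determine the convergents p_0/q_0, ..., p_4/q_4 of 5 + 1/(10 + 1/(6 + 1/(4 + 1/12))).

5/1, 51/10, 311/61, 1295/254, 15851/3109

Using the convergent recurrence p_i = a_i*p_{i-1} + p_{i-2}, q_i = a_i*q_{i-1} + q_{i-2} with p_{-2}=0, p_{-1}=1, q_{-2}=1, q_{-1}=0:
  i=0: a_0=5, p_0 = 5*1 + 0 = 5, q_0 = 5*0 + 1 = 1.
  i=1: a_1=10, p_1 = 10*5 + 1 = 51, q_1 = 10*1 + 0 = 10.
  i=2: a_2=6, p_2 = 6*51 + 5 = 311, q_2 = 6*10 + 1 = 61.
  i=3: a_3=4, p_3 = 4*311 + 51 = 1295, q_3 = 4*61 + 10 = 254.
  i=4: a_4=12, p_4 = 12*1295 + 311 = 15851, q_4 = 12*254 + 61 = 3109.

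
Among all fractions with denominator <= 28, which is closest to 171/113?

Expand x = 171/113 as a continued fraction with the Euclidean algorithm:
  171 = 1*113 + 58, so a_0 = 1.
  113 = 1*58 + 55, so a_1 = 1.
  58 = 1*55 + 3, so a_2 = 1.
  55 = 18*3 + 1, so a_3 = 18.
  3 = 3*1 + 0, so a_4 = 3.
so x = [1; 1, 1, 18, 3].
Convergents (p_i = a_i*p_{i-1} + p_{i-2}, q_i = a_i*q_{i-1} + q_{i-2} with p_{-2}=0, p_{-1}=1, q_{-2}=1, q_{-1}=0), until the denominator exceeds 28:
  i=0: a_0=1, p_0 = 1*1 + 0 = 1, q_0 = 1*0 + 1 = 1.
  i=1: a_1=1, p_1 = 1*1 + 1 = 2, q_1 = 1*1 + 0 = 1.
  i=2: a_2=1, p_2 = 1*2 + 1 = 3, q_2 = 1*1 + 1 = 2.
  i=3: a_3=18, p_3 = 18*3 + 2 = 56, q_3 = 18*2 + 1 = 37.
q_3 = 37 > 28, so the last convergent with denominator <= 28 is p_2/q_2 = 3/2.
The closest fraction with denominator <= 28 is either p_2/q_2 or the intermediate fraction (k*p_2 + p_1)/(k*q_2 + q_1) with the largest k >= 1 whose denominator stays <= 28; these approach x as k grows, and every other convergent or intermediate fraction in range is farther away.
Largest k: floor((28 - q_1)/q_2) = floor((28 - 1)/2) = 13.
That gives (13*3 + 2)/(13*2 + 1) = 41/27.
Compare the errors: |x - 3/2| = |171*2 - 3*113|/(113*2) = 3/226, and |x - 41/27| = |171*27 - 41*113|/(113*27) = 16/3051.
Cross-multiplying, 16*226 = 3616 < 9153 = 3*3051, so 16/3051 is smaller: the intermediate fraction 41/27 is closer to x than 3/2.

41/27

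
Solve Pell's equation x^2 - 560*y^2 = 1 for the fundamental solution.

First expand sqrt(560) as a continued fraction. With x_i = (sqrt(560) + m_i)/d_i and (m_0, d_0) = (0, 1): a_0 = floor(sqrt(560)) = 23, since 23^2 = 529 <= 560 < 576 = 24^2.
Iterate m_{i+1} = d_i*a_i - m_i, d_{i+1} = (560 - m_{i+1}^2)/d_i, a_{i+1} = floor((a_0 + m_{i+1})/d_{i+1}):
  m_1 = 1*23 - 0 = 23, d_1 = (560 - 23^2)/1 = 31/1 = 31, a_1 = floor((23 + 23)/31) = 1.
  m_2 = 31*1 - 23 = 8, d_2 = (560 - 8^2)/31 = 496/31 = 16, a_2 = floor((23 + 8)/16) = 1.
  m_3 = 16*1 - 8 = 8, d_3 = (560 - 8^2)/16 = 496/16 = 31, a_3 = floor((23 + 8)/31) = 1.
  m_4 = 31*1 - 8 = 23, d_4 = (560 - 23^2)/31 = 31/31 = 1, a_4 = floor((23 + 23)/1) = 46.
  m_5 = 1*46 - 23 = 23, d_5 = (560 - 23^2)/1 = 31/1 = 31: (m_5, d_5) = (m_1, d_1) = (23, 31), so from here the quotients repeat a_1, ..., a_4; the period length is 4.
So sqrt(560) = [23; (1, 1, 1, 46)] with period length k = 4.
k is even, so the fundamental solution of x^2 - 560y^2 = 1 is (p_{k-1}, q_{k-1}) = (p_3, q_3); compute convergents through index 3.
Convergents (p_i = a_i*p_{i-1} + p_{i-2}, q_i = a_i*q_{i-1} + q_{i-2} with p_{-2}=0, p_{-1}=1, q_{-2}=1, q_{-1}=0):
  i=0: a_0=23, p_0 = 23*1 + 0 = 23, q_0 = 23*0 + 1 = 1.
  i=1: a_1=1, p_1 = 1*23 + 1 = 24, q_1 = 1*1 + 0 = 1.
  i=2: a_2=1, p_2 = 1*24 + 23 = 47, q_2 = 1*1 + 1 = 2.
  i=3: a_3=1, p_3 = 1*47 + 24 = 71, q_3 = 1*2 + 1 = 3.
Check: 71^2 - 560*3^2 = 5041 - 5040 = 1, so (x, y) = (71, 3) solves the equation, and by the theorem it is the least positive solution.

(x, y) = (71, 3)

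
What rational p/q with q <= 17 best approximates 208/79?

29/11

Expand x = 208/79 as a continued fraction with the Euclidean algorithm:
  208 = 2*79 + 50, so a_0 = 2.
  79 = 1*50 + 29, so a_1 = 1.
  50 = 1*29 + 21, so a_2 = 1.
  29 = 1*21 + 8, so a_3 = 1.
  21 = 2*8 + 5, so a_4 = 2.
  8 = 1*5 + 3, so a_5 = 1.
  5 = 1*3 + 2, so a_6 = 1.
  3 = 1*2 + 1, so a_7 = 1.
  2 = 2*1 + 0, so a_8 = 2.
so x = [2; 1, 1, 1, 2, 1, 1, 1, 2].
Convergents (p_i = a_i*p_{i-1} + p_{i-2}, q_i = a_i*q_{i-1} + q_{i-2} with p_{-2}=0, p_{-1}=1, q_{-2}=1, q_{-1}=0), until the denominator exceeds 17:
  i=0: a_0=2, p_0 = 2*1 + 0 = 2, q_0 = 2*0 + 1 = 1.
  i=1: a_1=1, p_1 = 1*2 + 1 = 3, q_1 = 1*1 + 0 = 1.
  i=2: a_2=1, p_2 = 1*3 + 2 = 5, q_2 = 1*1 + 1 = 2.
  i=3: a_3=1, p_3 = 1*5 + 3 = 8, q_3 = 1*2 + 1 = 3.
  i=4: a_4=2, p_4 = 2*8 + 5 = 21, q_4 = 2*3 + 2 = 8.
  i=5: a_5=1, p_5 = 1*21 + 8 = 29, q_5 = 1*8 + 3 = 11.
  i=6: a_6=1, p_6 = 1*29 + 21 = 50, q_6 = 1*11 + 8 = 19.
q_6 = 19 > 17, so the last convergent with denominator <= 17 is p_5/q_5 = 29/11.
The closest fraction with denominator <= 17 is either p_5/q_5 or the intermediate fraction (k*p_5 + p_4)/(k*q_5 + q_4) with the largest k >= 1 whose denominator stays <= 17; these approach x as k grows, and every other convergent or intermediate fraction in range is farther away.
Largest k: floor((17 - q_4)/q_5) = floor((17 - 8)/11) = 0.
Since k = 0, no intermediate fraction beyond p_5/q_5 has denominator <= 17, so the convergent 29/11 is the closest (its error is |208*11 - 29*79|/(79*11) = 3/869).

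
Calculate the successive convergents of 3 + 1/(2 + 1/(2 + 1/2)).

3/1, 7/2, 17/5, 41/12

Using the convergent recurrence p_i = a_i*p_{i-1} + p_{i-2}, q_i = a_i*q_{i-1} + q_{i-2} with p_{-2}=0, p_{-1}=1, q_{-2}=1, q_{-1}=0:
  i=0: a_0=3, p_0 = 3*1 + 0 = 3, q_0 = 3*0 + 1 = 1.
  i=1: a_1=2, p_1 = 2*3 + 1 = 7, q_1 = 2*1 + 0 = 2.
  i=2: a_2=2, p_2 = 2*7 + 3 = 17, q_2 = 2*2 + 1 = 5.
  i=3: a_3=2, p_3 = 2*17 + 7 = 41, q_3 = 2*5 + 2 = 12.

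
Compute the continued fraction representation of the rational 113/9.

[12; 1, 1, 4]

Run the Euclidean algorithm on 113 and 9; the successive quotients are the partial quotients a_0, a_1, ... (each step inverts the fractional part left over by the previous one):
  113 = 12*9 + 5, so a_0 = 12.
  9 = 1*5 + 4, so a_1 = 1.
  5 = 1*4 + 1, so a_2 = 1.
  4 = 4*1 + 0, so a_3 = 4.
The remainder reaches 0 after 4 divisions, so the expansion has 4 partial quotients, read off in order.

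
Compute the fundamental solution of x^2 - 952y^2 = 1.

First expand sqrt(952) as a continued fraction. With x_i = (sqrt(952) + m_i)/d_i and (m_0, d_0) = (0, 1): a_0 = floor(sqrt(952)) = 30, since 30^2 = 900 <= 952 < 961 = 31^2.
Iterate m_{i+1} = d_i*a_i - m_i, d_{i+1} = (952 - m_{i+1}^2)/d_i, a_{i+1} = floor((a_0 + m_{i+1})/d_{i+1}):
  m_1 = 1*30 - 0 = 30, d_1 = (952 - 30^2)/1 = 52/1 = 52, a_1 = floor((30 + 30)/52) = 1.
  m_2 = 52*1 - 30 = 22, d_2 = (952 - 22^2)/52 = 468/52 = 9, a_2 = floor((30 + 22)/9) = 5.
  m_3 = 9*5 - 22 = 23, d_3 = (952 - 23^2)/9 = 423/9 = 47, a_3 = floor((30 + 23)/47) = 1.
  m_4 = 47*1 - 23 = 24, d_4 = (952 - 24^2)/47 = 376/47 = 8, a_4 = floor((30 + 24)/8) = 6.
  m_5 = 8*6 - 24 = 24, d_5 = (952 - 24^2)/8 = 376/8 = 47, a_5 = floor((30 + 24)/47) = 1.
  m_6 = 47*1 - 24 = 23, d_6 = (952 - 23^2)/47 = 423/47 = 9, a_6 = floor((30 + 23)/9) = 5.
  m_7 = 9*5 - 23 = 22, d_7 = (952 - 22^2)/9 = 468/9 = 52, a_7 = floor((30 + 22)/52) = 1.
  m_8 = 52*1 - 22 = 30, d_8 = (952 - 30^2)/52 = 52/52 = 1, a_8 = floor((30 + 30)/1) = 60.
  m_9 = 1*60 - 30 = 30, d_9 = (952 - 30^2)/1 = 52/1 = 52: (m_9, d_9) = (m_1, d_1) = (30, 52), so from here the quotients repeat a_1, ..., a_8; the period length is 8.
So sqrt(952) = [30; (1, 5, 1, 6, 1, 5, 1, 60)] with period length k = 8.
k is even, so the fundamental solution of x^2 - 952y^2 = 1 is (p_{k-1}, q_{k-1}) = (p_7, q_7); compute convergents through index 7.
Convergents (p_i = a_i*p_{i-1} + p_{i-2}, q_i = a_i*q_{i-1} + q_{i-2} with p_{-2}=0, p_{-1}=1, q_{-2}=1, q_{-1}=0):
  i=0: a_0=30, p_0 = 30*1 + 0 = 30, q_0 = 30*0 + 1 = 1.
  i=1: a_1=1, p_1 = 1*30 + 1 = 31, q_1 = 1*1 + 0 = 1.
  i=2: a_2=5, p_2 = 5*31 + 30 = 185, q_2 = 5*1 + 1 = 6.
  i=3: a_3=1, p_3 = 1*185 + 31 = 216, q_3 = 1*6 + 1 = 7.
  i=4: a_4=6, p_4 = 6*216 + 185 = 1481, q_4 = 6*7 + 6 = 48.
  i=5: a_5=1, p_5 = 1*1481 + 216 = 1697, q_5 = 1*48 + 7 = 55.
  i=6: a_6=5, p_6 = 5*1697 + 1481 = 9966, q_6 = 5*55 + 48 = 323.
  i=7: a_7=1, p_7 = 1*9966 + 1697 = 11663, q_7 = 1*323 + 55 = 378.
Check: 11663^2 - 952*378^2 = 136025569 - 136025568 = 1, so (x, y) = (11663, 378) solves the equation, and by the theorem it is the least positive solution.

(x, y) = (11663, 378)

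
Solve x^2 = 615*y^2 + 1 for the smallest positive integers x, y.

(x, y) = (124, 5)

First expand sqrt(615) as a continued fraction. With x_i = (sqrt(615) + m_i)/d_i and (m_0, d_0) = (0, 1): a_0 = floor(sqrt(615)) = 24, since 24^2 = 576 <= 615 < 625 = 25^2.
Iterate m_{i+1} = d_i*a_i - m_i, d_{i+1} = (615 - m_{i+1}^2)/d_i, a_{i+1} = floor((a_0 + m_{i+1})/d_{i+1}):
  m_1 = 1*24 - 0 = 24, d_1 = (615 - 24^2)/1 = 39/1 = 39, a_1 = floor((24 + 24)/39) = 1.
  m_2 = 39*1 - 24 = 15, d_2 = (615 - 15^2)/39 = 390/39 = 10, a_2 = floor((24 + 15)/10) = 3.
  m_3 = 10*3 - 15 = 15, d_3 = (615 - 15^2)/10 = 390/10 = 39, a_3 = floor((24 + 15)/39) = 1.
  m_4 = 39*1 - 15 = 24, d_4 = (615 - 24^2)/39 = 39/39 = 1, a_4 = floor((24 + 24)/1) = 48.
  m_5 = 1*48 - 24 = 24, d_5 = (615 - 24^2)/1 = 39/1 = 39: (m_5, d_5) = (m_1, d_1) = (24, 39), so from here the quotients repeat a_1, ..., a_4; the period length is 4.
So sqrt(615) = [24; (1, 3, 1, 48)] with period length k = 4.
k is even, so the fundamental solution of x^2 - 615y^2 = 1 is (p_{k-1}, q_{k-1}) = (p_3, q_3); compute convergents through index 3.
Convergents (p_i = a_i*p_{i-1} + p_{i-2}, q_i = a_i*q_{i-1} + q_{i-2} with p_{-2}=0, p_{-1}=1, q_{-2}=1, q_{-1}=0):
  i=0: a_0=24, p_0 = 24*1 + 0 = 24, q_0 = 24*0 + 1 = 1.
  i=1: a_1=1, p_1 = 1*24 + 1 = 25, q_1 = 1*1 + 0 = 1.
  i=2: a_2=3, p_2 = 3*25 + 24 = 99, q_2 = 3*1 + 1 = 4.
  i=3: a_3=1, p_3 = 1*99 + 25 = 124, q_3 = 1*4 + 1 = 5.
Check: 124^2 - 615*5^2 = 15376 - 15375 = 1, so (x, y) = (124, 5) solves the equation, and by the theorem it is the least positive solution.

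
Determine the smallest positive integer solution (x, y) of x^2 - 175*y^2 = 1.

First expand sqrt(175) as a continued fraction. With x_i = (sqrt(175) + m_i)/d_i and (m_0, d_0) = (0, 1): a_0 = floor(sqrt(175)) = 13, since 13^2 = 169 <= 175 < 196 = 14^2.
Iterate m_{i+1} = d_i*a_i - m_i, d_{i+1} = (175 - m_{i+1}^2)/d_i, a_{i+1} = floor((a_0 + m_{i+1})/d_{i+1}):
  m_1 = 1*13 - 0 = 13, d_1 = (175 - 13^2)/1 = 6/1 = 6, a_1 = floor((13 + 13)/6) = 4.
  m_2 = 6*4 - 13 = 11, d_2 = (175 - 11^2)/6 = 54/6 = 9, a_2 = floor((13 + 11)/9) = 2.
  m_3 = 9*2 - 11 = 7, d_3 = (175 - 7^2)/9 = 126/9 = 14, a_3 = floor((13 + 7)/14) = 1.
  m_4 = 14*1 - 7 = 7, d_4 = (175 - 7^2)/14 = 126/14 = 9, a_4 = floor((13 + 7)/9) = 2.
  m_5 = 9*2 - 7 = 11, d_5 = (175 - 11^2)/9 = 54/9 = 6, a_5 = floor((13 + 11)/6) = 4.
  m_6 = 6*4 - 11 = 13, d_6 = (175 - 13^2)/6 = 6/6 = 1, a_6 = floor((13 + 13)/1) = 26.
  m_7 = 1*26 - 13 = 13, d_7 = (175 - 13^2)/1 = 6/1 = 6: (m_7, d_7) = (m_1, d_1) = (13, 6), so from here the quotients repeat a_1, ..., a_6; the period length is 6.
So sqrt(175) = [13; (4, 2, 1, 2, 4, 26)] with period length k = 6.
k is even, so the fundamental solution of x^2 - 175y^2 = 1 is (p_{k-1}, q_{k-1}) = (p_5, q_5); compute convergents through index 5.
Convergents (p_i = a_i*p_{i-1} + p_{i-2}, q_i = a_i*q_{i-1} + q_{i-2} with p_{-2}=0, p_{-1}=1, q_{-2}=1, q_{-1}=0):
  i=0: a_0=13, p_0 = 13*1 + 0 = 13, q_0 = 13*0 + 1 = 1.
  i=1: a_1=4, p_1 = 4*13 + 1 = 53, q_1 = 4*1 + 0 = 4.
  i=2: a_2=2, p_2 = 2*53 + 13 = 119, q_2 = 2*4 + 1 = 9.
  i=3: a_3=1, p_3 = 1*119 + 53 = 172, q_3 = 1*9 + 4 = 13.
  i=4: a_4=2, p_4 = 2*172 + 119 = 463, q_4 = 2*13 + 9 = 35.
  i=5: a_5=4, p_5 = 4*463 + 172 = 2024, q_5 = 4*35 + 13 = 153.
Check: 2024^2 - 175*153^2 = 4096576 - 4096575 = 1, so (x, y) = (2024, 153) solves the equation, and by the theorem it is the least positive solution.

(x, y) = (2024, 153)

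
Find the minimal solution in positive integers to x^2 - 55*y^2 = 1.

First expand sqrt(55) as a continued fraction. With x_i = (sqrt(55) + m_i)/d_i and (m_0, d_0) = (0, 1): a_0 = floor(sqrt(55)) = 7, since 7^2 = 49 <= 55 < 64 = 8^2.
Iterate m_{i+1} = d_i*a_i - m_i, d_{i+1} = (55 - m_{i+1}^2)/d_i, a_{i+1} = floor((a_0 + m_{i+1})/d_{i+1}):
  m_1 = 1*7 - 0 = 7, d_1 = (55 - 7^2)/1 = 6/1 = 6, a_1 = floor((7 + 7)/6) = 2.
  m_2 = 6*2 - 7 = 5, d_2 = (55 - 5^2)/6 = 30/6 = 5, a_2 = floor((7 + 5)/5) = 2.
  m_3 = 5*2 - 5 = 5, d_3 = (55 - 5^2)/5 = 30/5 = 6, a_3 = floor((7 + 5)/6) = 2.
  m_4 = 6*2 - 5 = 7, d_4 = (55 - 7^2)/6 = 6/6 = 1, a_4 = floor((7 + 7)/1) = 14.
  m_5 = 1*14 - 7 = 7, d_5 = (55 - 7^2)/1 = 6/1 = 6: (m_5, d_5) = (m_1, d_1) = (7, 6), so from here the quotients repeat a_1, ..., a_4; the period length is 4.
So sqrt(55) = [7; (2, 2, 2, 14)] with period length k = 4.
k is even, so the fundamental solution of x^2 - 55y^2 = 1 is (p_{k-1}, q_{k-1}) = (p_3, q_3); compute convergents through index 3.
Convergents (p_i = a_i*p_{i-1} + p_{i-2}, q_i = a_i*q_{i-1} + q_{i-2} with p_{-2}=0, p_{-1}=1, q_{-2}=1, q_{-1}=0):
  i=0: a_0=7, p_0 = 7*1 + 0 = 7, q_0 = 7*0 + 1 = 1.
  i=1: a_1=2, p_1 = 2*7 + 1 = 15, q_1 = 2*1 + 0 = 2.
  i=2: a_2=2, p_2 = 2*15 + 7 = 37, q_2 = 2*2 + 1 = 5.
  i=3: a_3=2, p_3 = 2*37 + 15 = 89, q_3 = 2*5 + 2 = 12.
Check: 89^2 - 55*12^2 = 7921 - 7920 = 1, so (x, y) = (89, 12) solves the equation, and by the theorem it is the least positive solution.

(x, y) = (89, 12)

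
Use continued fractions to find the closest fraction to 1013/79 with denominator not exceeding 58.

577/45

Expand x = 1013/79 as a continued fraction with the Euclidean algorithm:
  1013 = 12*79 + 65, so a_0 = 12.
  79 = 1*65 + 14, so a_1 = 1.
  65 = 4*14 + 9, so a_2 = 4.
  14 = 1*9 + 5, so a_3 = 1.
  9 = 1*5 + 4, so a_4 = 1.
  5 = 1*4 + 1, so a_5 = 1.
  4 = 4*1 + 0, so a_6 = 4.
so x = [12; 1, 4, 1, 1, 1, 4].
Convergents (p_i = a_i*p_{i-1} + p_{i-2}, q_i = a_i*q_{i-1} + q_{i-2} with p_{-2}=0, p_{-1}=1, q_{-2}=1, q_{-1}=0), until the denominator exceeds 58:
  i=0: a_0=12, p_0 = 12*1 + 0 = 12, q_0 = 12*0 + 1 = 1.
  i=1: a_1=1, p_1 = 1*12 + 1 = 13, q_1 = 1*1 + 0 = 1.
  i=2: a_2=4, p_2 = 4*13 + 12 = 64, q_2 = 4*1 + 1 = 5.
  i=3: a_3=1, p_3 = 1*64 + 13 = 77, q_3 = 1*5 + 1 = 6.
  i=4: a_4=1, p_4 = 1*77 + 64 = 141, q_4 = 1*6 + 5 = 11.
  i=5: a_5=1, p_5 = 1*141 + 77 = 218, q_5 = 1*11 + 6 = 17.
  i=6: a_6=4, p_6 = 4*218 + 141 = 1013, q_6 = 4*17 + 11 = 79.
q_6 = 79 > 58, so the last convergent with denominator <= 58 is p_5/q_5 = 218/17.
The closest fraction with denominator <= 58 is either p_5/q_5 or the intermediate fraction (k*p_5 + p_4)/(k*q_5 + q_4) with the largest k >= 1 whose denominator stays <= 58; these approach x as k grows, and every other convergent or intermediate fraction in range is farther away.
Largest k: floor((58 - q_4)/q_5) = floor((58 - 11)/17) = 2.
That gives (2*218 + 141)/(2*17 + 11) = 577/45.
Compare the errors: |x - 218/17| = |1013*17 - 218*79|/(79*17) = 1/1343, and |x - 577/45| = |1013*45 - 577*79|/(79*45) = 2/3555.
Cross-multiplying, 2*1343 = 2686 < 3555 = 1*3555, so 2/3555 is smaller: the intermediate fraction 577/45 is closer to x than 218/17.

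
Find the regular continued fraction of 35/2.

[17; 2]

Run the Euclidean algorithm on 35 and 2; the successive quotients are the partial quotients a_0, a_1, ... (each step inverts the fractional part left over by the previous one):
  35 = 17*2 + 1, so a_0 = 17.
  2 = 2*1 + 0, so a_1 = 2.
The remainder reaches 0 after 2 divisions, so the expansion has 2 partial quotients, read off in order.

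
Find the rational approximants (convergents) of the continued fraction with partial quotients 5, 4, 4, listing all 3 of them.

5/1, 21/4, 89/17

Using the convergent recurrence p_i = a_i*p_{i-1} + p_{i-2}, q_i = a_i*q_{i-1} + q_{i-2} with p_{-2}=0, p_{-1}=1, q_{-2}=1, q_{-1}=0:
  i=0: a_0=5, p_0 = 5*1 + 0 = 5, q_0 = 5*0 + 1 = 1.
  i=1: a_1=4, p_1 = 4*5 + 1 = 21, q_1 = 4*1 + 0 = 4.
  i=2: a_2=4, p_2 = 4*21 + 5 = 89, q_2 = 4*4 + 1 = 17.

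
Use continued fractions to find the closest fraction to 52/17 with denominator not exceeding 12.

Expand x = 52/17 as a continued fraction with the Euclidean algorithm:
  52 = 3*17 + 1, so a_0 = 3.
  17 = 17*1 + 0, so a_1 = 17.
so x = [3; 17].
Convergents (p_i = a_i*p_{i-1} + p_{i-2}, q_i = a_i*q_{i-1} + q_{i-2} with p_{-2}=0, p_{-1}=1, q_{-2}=1, q_{-1}=0), until the denominator exceeds 12:
  i=0: a_0=3, p_0 = 3*1 + 0 = 3, q_0 = 3*0 + 1 = 1.
  i=1: a_1=17, p_1 = 17*3 + 1 = 52, q_1 = 17*1 + 0 = 17.
q_1 = 17 > 12, so the last convergent with denominator <= 12 is p_0/q_0 = 3/1.
The closest fraction with denominator <= 12 is either p_0/q_0 or the intermediate fraction (k*p_0 + p_{-1})/(k*q_0 + q_{-1}) with the largest k >= 1 whose denominator stays <= 12; these approach x as k grows, and every other convergent or intermediate fraction in range is farther away.
Largest k: floor((12 - q_{-1})/q_0) = floor((12 - 0)/1) = 12 (using the seeds p_{-1} = 1, q_{-1} = 0).
That gives (12*3 + 1)/(12*1 + 0) = 37/12.
Compare the errors: |x - 3/1| = |52*1 - 3*17|/(17*1) = 1/17, and |x - 37/12| = |52*12 - 37*17|/(17*12) = 5/204.
Cross-multiplying, 5*17 = 85 < 204 = 1*204, so 5/204 is smaller: the intermediate fraction 37/12 is closer to x than 3/1.

37/12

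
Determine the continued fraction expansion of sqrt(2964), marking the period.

Write x_i = (sqrt(2964) + m_i)/d_i with (m_0, d_0) = (0, 1). a_0 = floor(sqrt(2964)) = 54, since 54^2 = 2916 <= 2964 < 3025 = 55^2.
Iterate m_{i+1} = d_i*a_i - m_i, d_{i+1} = (2964 - m_{i+1}^2)/d_i, a_{i+1} = floor((a_0 + m_{i+1})/d_{i+1}):
  m_1 = 1*54 - 0 = 54, d_1 = (2964 - 54^2)/1 = 48/1 = 48, a_1 = floor((54 + 54)/48) = 2.
  m_2 = 48*2 - 54 = 42, d_2 = (2964 - 42^2)/48 = 1200/48 = 25, a_2 = floor((54 + 42)/25) = 3.
  m_3 = 25*3 - 42 = 33, d_3 = (2964 - 33^2)/25 = 1875/25 = 75, a_3 = floor((54 + 33)/75) = 1.
  m_4 = 75*1 - 33 = 42, d_4 = (2964 - 42^2)/75 = 1200/75 = 16, a_4 = floor((54 + 42)/16) = 6.
  m_5 = 16*6 - 42 = 54, d_5 = (2964 - 54^2)/16 = 48/16 = 3, a_5 = floor((54 + 54)/3) = 36.
  m_6 = 3*36 - 54 = 54, d_6 = (2964 - 54^2)/3 = 48/3 = 16, a_6 = floor((54 + 54)/16) = 6.
  m_7 = 16*6 - 54 = 42, d_7 = (2964 - 42^2)/16 = 1200/16 = 75, a_7 = floor((54 + 42)/75) = 1.
  m_8 = 75*1 - 42 = 33, d_8 = (2964 - 33^2)/75 = 1875/75 = 25, a_8 = floor((54 + 33)/25) = 3.
  m_9 = 25*3 - 33 = 42, d_9 = (2964 - 42^2)/25 = 1200/25 = 48, a_9 = floor((54 + 42)/48) = 2.
  m_10 = 48*2 - 42 = 54, d_10 = (2964 - 54^2)/48 = 48/48 = 1, a_10 = floor((54 + 54)/1) = 108.
  m_11 = 1*108 - 54 = 54, d_11 = (2964 - 54^2)/1 = 48/1 = 48: (m_11, d_11) = (m_1, d_1) = (54, 48), so from here the quotients repeat a_1, ..., a_10; the period length is 10.
Hence the expansion of sqrt(2964) is a_0 = 54 followed by the repeating block 2, 3, 1, 6, 36, 6, 1, 3, 2, 108 (period 10).

[54; (2, 3, 1, 6, 36, 6, 1, 3, 2, 108)]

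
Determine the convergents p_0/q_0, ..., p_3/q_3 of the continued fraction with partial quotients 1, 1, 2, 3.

Using the convergent recurrence p_i = a_i*p_{i-1} + p_{i-2}, q_i = a_i*q_{i-1} + q_{i-2} with p_{-2}=0, p_{-1}=1, q_{-2}=1, q_{-1}=0:
  i=0: a_0=1, p_0 = 1*1 + 0 = 1, q_0 = 1*0 + 1 = 1.
  i=1: a_1=1, p_1 = 1*1 + 1 = 2, q_1 = 1*1 + 0 = 1.
  i=2: a_2=2, p_2 = 2*2 + 1 = 5, q_2 = 2*1 + 1 = 3.
  i=3: a_3=3, p_3 = 3*5 + 2 = 17, q_3 = 3*3 + 1 = 10.

1/1, 2/1, 5/3, 17/10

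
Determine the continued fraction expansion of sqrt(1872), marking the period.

[43; (3, 1, 3, 86)]

Write x_i = (sqrt(1872) + m_i)/d_i with (m_0, d_0) = (0, 1). a_0 = floor(sqrt(1872)) = 43, since 43^2 = 1849 <= 1872 < 1936 = 44^2.
Iterate m_{i+1} = d_i*a_i - m_i, d_{i+1} = (1872 - m_{i+1}^2)/d_i, a_{i+1} = floor((a_0 + m_{i+1})/d_{i+1}):
  m_1 = 1*43 - 0 = 43, d_1 = (1872 - 43^2)/1 = 23/1 = 23, a_1 = floor((43 + 43)/23) = 3.
  m_2 = 23*3 - 43 = 26, d_2 = (1872 - 26^2)/23 = 1196/23 = 52, a_2 = floor((43 + 26)/52) = 1.
  m_3 = 52*1 - 26 = 26, d_3 = (1872 - 26^2)/52 = 1196/52 = 23, a_3 = floor((43 + 26)/23) = 3.
  m_4 = 23*3 - 26 = 43, d_4 = (1872 - 43^2)/23 = 23/23 = 1, a_4 = floor((43 + 43)/1) = 86.
  m_5 = 1*86 - 43 = 43, d_5 = (1872 - 43^2)/1 = 23/1 = 23: (m_5, d_5) = (m_1, d_1) = (43, 23), so from here the quotients repeat a_1, ..., a_4; the period length is 4.
Hence the expansion of sqrt(1872) is a_0 = 43 followed by the repeating block 3, 1, 3, 86 (period 4).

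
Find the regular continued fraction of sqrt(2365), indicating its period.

[48; (1, 1, 1, 2, 2, 8, 2, 2, 1, 1, 1, 96)]

Write x_i = (sqrt(2365) + m_i)/d_i with (m_0, d_0) = (0, 1). a_0 = floor(sqrt(2365)) = 48, since 48^2 = 2304 <= 2365 < 2401 = 49^2.
Iterate m_{i+1} = d_i*a_i - m_i, d_{i+1} = (2365 - m_{i+1}^2)/d_i, a_{i+1} = floor((a_0 + m_{i+1})/d_{i+1}):
  m_1 = 1*48 - 0 = 48, d_1 = (2365 - 48^2)/1 = 61/1 = 61, a_1 = floor((48 + 48)/61) = 1.
  m_2 = 61*1 - 48 = 13, d_2 = (2365 - 13^2)/61 = 2196/61 = 36, a_2 = floor((48 + 13)/36) = 1.
  m_3 = 36*1 - 13 = 23, d_3 = (2365 - 23^2)/36 = 1836/36 = 51, a_3 = floor((48 + 23)/51) = 1.
  m_4 = 51*1 - 23 = 28, d_4 = (2365 - 28^2)/51 = 1581/51 = 31, a_4 = floor((48 + 28)/31) = 2.
  m_5 = 31*2 - 28 = 34, d_5 = (2365 - 34^2)/31 = 1209/31 = 39, a_5 = floor((48 + 34)/39) = 2.
  m_6 = 39*2 - 34 = 44, d_6 = (2365 - 44^2)/39 = 429/39 = 11, a_6 = floor((48 + 44)/11) = 8.
  m_7 = 11*8 - 44 = 44, d_7 = (2365 - 44^2)/11 = 429/11 = 39, a_7 = floor((48 + 44)/39) = 2.
  m_8 = 39*2 - 44 = 34, d_8 = (2365 - 34^2)/39 = 1209/39 = 31, a_8 = floor((48 + 34)/31) = 2.
  m_9 = 31*2 - 34 = 28, d_9 = (2365 - 28^2)/31 = 1581/31 = 51, a_9 = floor((48 + 28)/51) = 1.
  m_10 = 51*1 - 28 = 23, d_10 = (2365 - 23^2)/51 = 1836/51 = 36, a_10 = floor((48 + 23)/36) = 1.
  m_11 = 36*1 - 23 = 13, d_11 = (2365 - 13^2)/36 = 2196/36 = 61, a_11 = floor((48 + 13)/61) = 1.
  m_12 = 61*1 - 13 = 48, d_12 = (2365 - 48^2)/61 = 61/61 = 1, a_12 = floor((48 + 48)/1) = 96.
  m_13 = 1*96 - 48 = 48, d_13 = (2365 - 48^2)/1 = 61/1 = 61: (m_13, d_13) = (m_1, d_1) = (48, 61), so from here the quotients repeat a_1, ..., a_12; the period length is 12.
Hence the expansion of sqrt(2365) is a_0 = 48 followed by the repeating block 1, 1, 1, 2, 2, 8, 2, 2, 1, 1, 1, 96 (period 12).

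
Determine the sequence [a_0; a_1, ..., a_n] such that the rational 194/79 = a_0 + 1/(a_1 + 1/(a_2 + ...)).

[2; 2, 5, 7]

Run the Euclidean algorithm on 194 and 79; the successive quotients are the partial quotients a_0, a_1, ... (each step inverts the fractional part left over by the previous one):
  194 = 2*79 + 36, so a_0 = 2.
  79 = 2*36 + 7, so a_1 = 2.
  36 = 5*7 + 1, so a_2 = 5.
  7 = 7*1 + 0, so a_3 = 7.
The remainder reaches 0 after 4 divisions, so the expansion has 4 partial quotients, read off in order.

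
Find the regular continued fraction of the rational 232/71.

[3; 3, 1, 2, 1, 4]

Run the Euclidean algorithm on 232 and 71; the successive quotients are the partial quotients a_0, a_1, ... (each step inverts the fractional part left over by the previous one):
  232 = 3*71 + 19, so a_0 = 3.
  71 = 3*19 + 14, so a_1 = 3.
  19 = 1*14 + 5, so a_2 = 1.
  14 = 2*5 + 4, so a_3 = 2.
  5 = 1*4 + 1, so a_4 = 1.
  4 = 4*1 + 0, so a_5 = 4.
The remainder reaches 0 after 6 divisions, so the expansion has 6 partial quotients, read off in order.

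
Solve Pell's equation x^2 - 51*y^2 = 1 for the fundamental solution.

First expand sqrt(51) as a continued fraction. With x_i = (sqrt(51) + m_i)/d_i and (m_0, d_0) = (0, 1): a_0 = floor(sqrt(51)) = 7, since 7^2 = 49 <= 51 < 64 = 8^2.
Iterate m_{i+1} = d_i*a_i - m_i, d_{i+1} = (51 - m_{i+1}^2)/d_i, a_{i+1} = floor((a_0 + m_{i+1})/d_{i+1}):
  m_1 = 1*7 - 0 = 7, d_1 = (51 - 7^2)/1 = 2/1 = 2, a_1 = floor((7 + 7)/2) = 7.
  m_2 = 2*7 - 7 = 7, d_2 = (51 - 7^2)/2 = 2/2 = 1, a_2 = floor((7 + 7)/1) = 14.
  m_3 = 1*14 - 7 = 7, d_3 = (51 - 7^2)/1 = 2/1 = 2: (m_3, d_3) = (m_1, d_1) = (7, 2), so from here the quotients repeat a_1, a_2; the period length is 2.
So sqrt(51) = [7; (7, 14)] with period length k = 2.
k is even, so the fundamental solution of x^2 - 51y^2 = 1 is (p_{k-1}, q_{k-1}) = (p_1, q_1); compute convergents through index 1.
Convergents (p_i = a_i*p_{i-1} + p_{i-2}, q_i = a_i*q_{i-1} + q_{i-2} with p_{-2}=0, p_{-1}=1, q_{-2}=1, q_{-1}=0):
  i=0: a_0=7, p_0 = 7*1 + 0 = 7, q_0 = 7*0 + 1 = 1.
  i=1: a_1=7, p_1 = 7*7 + 1 = 50, q_1 = 7*1 + 0 = 7.
Check: 50^2 - 51*7^2 = 2500 - 2499 = 1, so (x, y) = (50, 7) solves the equation, and by the theorem it is the least positive solution.

(x, y) = (50, 7)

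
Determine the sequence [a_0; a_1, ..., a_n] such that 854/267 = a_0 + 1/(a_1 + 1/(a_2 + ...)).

Run the Euclidean algorithm on 854 and 267; the successive quotients are the partial quotients a_0, a_1, ... (each step inverts the fractional part left over by the previous one):
  854 = 3*267 + 53, so a_0 = 3.
  267 = 5*53 + 2, so a_1 = 5.
  53 = 26*2 + 1, so a_2 = 26.
  2 = 2*1 + 0, so a_3 = 2.
The remainder reaches 0 after 4 divisions, so the expansion has 4 partial quotients, read off in order.

[3; 5, 26, 2]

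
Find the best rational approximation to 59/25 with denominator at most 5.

7/3

Expand x = 59/25 as a continued fraction with the Euclidean algorithm:
  59 = 2*25 + 9, so a_0 = 2.
  25 = 2*9 + 7, so a_1 = 2.
  9 = 1*7 + 2, so a_2 = 1.
  7 = 3*2 + 1, so a_3 = 3.
  2 = 2*1 + 0, so a_4 = 2.
so x = [2; 2, 1, 3, 2].
Convergents (p_i = a_i*p_{i-1} + p_{i-2}, q_i = a_i*q_{i-1} + q_{i-2} with p_{-2}=0, p_{-1}=1, q_{-2}=1, q_{-1}=0), until the denominator exceeds 5:
  i=0: a_0=2, p_0 = 2*1 + 0 = 2, q_0 = 2*0 + 1 = 1.
  i=1: a_1=2, p_1 = 2*2 + 1 = 5, q_1 = 2*1 + 0 = 2.
  i=2: a_2=1, p_2 = 1*5 + 2 = 7, q_2 = 1*2 + 1 = 3.
  i=3: a_3=3, p_3 = 3*7 + 5 = 26, q_3 = 3*3 + 2 = 11.
q_3 = 11 > 5, so the last convergent with denominator <= 5 is p_2/q_2 = 7/3.
The closest fraction with denominator <= 5 is either p_2/q_2 or the intermediate fraction (k*p_2 + p_1)/(k*q_2 + q_1) with the largest k >= 1 whose denominator stays <= 5; these approach x as k grows, and every other convergent or intermediate fraction in range is farther away.
Largest k: floor((5 - q_1)/q_2) = floor((5 - 2)/3) = 1.
That gives (1*7 + 5)/(1*3 + 2) = 12/5.
Compare the errors: |x - 7/3| = |59*3 - 7*25|/(25*3) = 2/75, and |x - 12/5| = |59*5 - 12*25|/(25*5) = 5/125.
Cross-multiplying, 2*125 = 250 < 375 = 5*75, so 2/75 is smaller: the convergent 7/3 is closer to x than 12/5.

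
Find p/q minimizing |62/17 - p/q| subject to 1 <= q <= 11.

Expand x = 62/17 as a continued fraction with the Euclidean algorithm:
  62 = 3*17 + 11, so a_0 = 3.
  17 = 1*11 + 6, so a_1 = 1.
  11 = 1*6 + 5, so a_2 = 1.
  6 = 1*5 + 1, so a_3 = 1.
  5 = 5*1 + 0, so a_4 = 5.
so x = [3; 1, 1, 1, 5].
Convergents (p_i = a_i*p_{i-1} + p_{i-2}, q_i = a_i*q_{i-1} + q_{i-2} with p_{-2}=0, p_{-1}=1, q_{-2}=1, q_{-1}=0), until the denominator exceeds 11:
  i=0: a_0=3, p_0 = 3*1 + 0 = 3, q_0 = 3*0 + 1 = 1.
  i=1: a_1=1, p_1 = 1*3 + 1 = 4, q_1 = 1*1 + 0 = 1.
  i=2: a_2=1, p_2 = 1*4 + 3 = 7, q_2 = 1*1 + 1 = 2.
  i=3: a_3=1, p_3 = 1*7 + 4 = 11, q_3 = 1*2 + 1 = 3.
  i=4: a_4=5, p_4 = 5*11 + 7 = 62, q_4 = 5*3 + 2 = 17.
q_4 = 17 > 11, so the last convergent with denominator <= 11 is p_3/q_3 = 11/3.
The closest fraction with denominator <= 11 is either p_3/q_3 or the intermediate fraction (k*p_3 + p_2)/(k*q_3 + q_2) with the largest k >= 1 whose denominator stays <= 11; these approach x as k grows, and every other convergent or intermediate fraction in range is farther away.
Largest k: floor((11 - q_2)/q_3) = floor((11 - 2)/3) = 3.
That gives (3*11 + 7)/(3*3 + 2) = 40/11.
Compare the errors: |x - 11/3| = |62*3 - 11*17|/(17*3) = 1/51, and |x - 40/11| = |62*11 - 40*17|/(17*11) = 2/187.
Cross-multiplying, 2*51 = 102 < 187 = 1*187, so 2/187 is smaller: the intermediate fraction 40/11 is closer to x than 11/3.

40/11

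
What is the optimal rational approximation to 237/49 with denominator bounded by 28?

Expand x = 237/49 as a continued fraction with the Euclidean algorithm:
  237 = 4*49 + 41, so a_0 = 4.
  49 = 1*41 + 8, so a_1 = 1.
  41 = 5*8 + 1, so a_2 = 5.
  8 = 8*1 + 0, so a_3 = 8.
so x = [4; 1, 5, 8].
Convergents (p_i = a_i*p_{i-1} + p_{i-2}, q_i = a_i*q_{i-1} + q_{i-2} with p_{-2}=0, p_{-1}=1, q_{-2}=1, q_{-1}=0), until the denominator exceeds 28:
  i=0: a_0=4, p_0 = 4*1 + 0 = 4, q_0 = 4*0 + 1 = 1.
  i=1: a_1=1, p_1 = 1*4 + 1 = 5, q_1 = 1*1 + 0 = 1.
  i=2: a_2=5, p_2 = 5*5 + 4 = 29, q_2 = 5*1 + 1 = 6.
  i=3: a_3=8, p_3 = 8*29 + 5 = 237, q_3 = 8*6 + 1 = 49.
q_3 = 49 > 28, so the last convergent with denominator <= 28 is p_2/q_2 = 29/6.
The closest fraction with denominator <= 28 is either p_2/q_2 or the intermediate fraction (k*p_2 + p_1)/(k*q_2 + q_1) with the largest k >= 1 whose denominator stays <= 28; these approach x as k grows, and every other convergent or intermediate fraction in range is farther away.
Largest k: floor((28 - q_1)/q_2) = floor((28 - 1)/6) = 4.
That gives (4*29 + 5)/(4*6 + 1) = 121/25.
Compare the errors: |x - 29/6| = |237*6 - 29*49|/(49*6) = 1/294, and |x - 121/25| = |237*25 - 121*49|/(49*25) = 4/1225.
Cross-multiplying, 4*294 = 1176 < 1225 = 1*1225, so 4/1225 is smaller: the intermediate fraction 121/25 is closer to x than 29/6.

121/25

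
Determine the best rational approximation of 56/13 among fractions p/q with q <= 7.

Expand x = 56/13 as a continued fraction with the Euclidean algorithm:
  56 = 4*13 + 4, so a_0 = 4.
  13 = 3*4 + 1, so a_1 = 3.
  4 = 4*1 + 0, so a_2 = 4.
so x = [4; 3, 4].
Convergents (p_i = a_i*p_{i-1} + p_{i-2}, q_i = a_i*q_{i-1} + q_{i-2} with p_{-2}=0, p_{-1}=1, q_{-2}=1, q_{-1}=0), until the denominator exceeds 7:
  i=0: a_0=4, p_0 = 4*1 + 0 = 4, q_0 = 4*0 + 1 = 1.
  i=1: a_1=3, p_1 = 3*4 + 1 = 13, q_1 = 3*1 + 0 = 3.
  i=2: a_2=4, p_2 = 4*13 + 4 = 56, q_2 = 4*3 + 1 = 13.
q_2 = 13 > 7, so the last convergent with denominator <= 7 is p_1/q_1 = 13/3.
The closest fraction with denominator <= 7 is either p_1/q_1 or the intermediate fraction (k*p_1 + p_0)/(k*q_1 + q_0) with the largest k >= 1 whose denominator stays <= 7; these approach x as k grows, and every other convergent or intermediate fraction in range is farther away.
Largest k: floor((7 - q_0)/q_1) = floor((7 - 1)/3) = 2.
That gives (2*13 + 4)/(2*3 + 1) = 30/7.
Compare the errors: |x - 13/3| = |56*3 - 13*13|/(13*3) = 1/39, and |x - 30/7| = |56*7 - 30*13|/(13*7) = 2/91.
Cross-multiplying, 2*39 = 78 < 91 = 1*91, so 2/91 is smaller: the intermediate fraction 30/7 is closer to x than 13/3.

30/7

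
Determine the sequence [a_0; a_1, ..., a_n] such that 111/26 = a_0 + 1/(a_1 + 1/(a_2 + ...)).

[4; 3, 1, 2, 2]

Run the Euclidean algorithm on 111 and 26; the successive quotients are the partial quotients a_0, a_1, ... (each step inverts the fractional part left over by the previous one):
  111 = 4*26 + 7, so a_0 = 4.
  26 = 3*7 + 5, so a_1 = 3.
  7 = 1*5 + 2, so a_2 = 1.
  5 = 2*2 + 1, so a_3 = 2.
  2 = 2*1 + 0, so a_4 = 2.
The remainder reaches 0 after 5 divisions, so the expansion has 5 partial quotients, read off in order.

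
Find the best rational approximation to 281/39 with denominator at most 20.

36/5

Expand x = 281/39 as a continued fraction with the Euclidean algorithm:
  281 = 7*39 + 8, so a_0 = 7.
  39 = 4*8 + 7, so a_1 = 4.
  8 = 1*7 + 1, so a_2 = 1.
  7 = 7*1 + 0, so a_3 = 7.
so x = [7; 4, 1, 7].
Convergents (p_i = a_i*p_{i-1} + p_{i-2}, q_i = a_i*q_{i-1} + q_{i-2} with p_{-2}=0, p_{-1}=1, q_{-2}=1, q_{-1}=0), until the denominator exceeds 20:
  i=0: a_0=7, p_0 = 7*1 + 0 = 7, q_0 = 7*0 + 1 = 1.
  i=1: a_1=4, p_1 = 4*7 + 1 = 29, q_1 = 4*1 + 0 = 4.
  i=2: a_2=1, p_2 = 1*29 + 7 = 36, q_2 = 1*4 + 1 = 5.
  i=3: a_3=7, p_3 = 7*36 + 29 = 281, q_3 = 7*5 + 4 = 39.
q_3 = 39 > 20, so the last convergent with denominator <= 20 is p_2/q_2 = 36/5.
The closest fraction with denominator <= 20 is either p_2/q_2 or the intermediate fraction (k*p_2 + p_1)/(k*q_2 + q_1) with the largest k >= 1 whose denominator stays <= 20; these approach x as k grows, and every other convergent or intermediate fraction in range is farther away.
Largest k: floor((20 - q_1)/q_2) = floor((20 - 4)/5) = 3.
That gives (3*36 + 29)/(3*5 + 4) = 137/19.
Compare the errors: |x - 36/5| = |281*5 - 36*39|/(39*5) = 1/195, and |x - 137/19| = |281*19 - 137*39|/(39*19) = 4/741.
Cross-multiplying, 1*741 = 741 < 780 = 4*195, so 1/195 is smaller: the convergent 36/5 is closer to x than 137/19.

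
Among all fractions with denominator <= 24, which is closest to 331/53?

Expand x = 331/53 as a continued fraction with the Euclidean algorithm:
  331 = 6*53 + 13, so a_0 = 6.
  53 = 4*13 + 1, so a_1 = 4.
  13 = 13*1 + 0, so a_2 = 13.
so x = [6; 4, 13].
Convergents (p_i = a_i*p_{i-1} + p_{i-2}, q_i = a_i*q_{i-1} + q_{i-2} with p_{-2}=0, p_{-1}=1, q_{-2}=1, q_{-1}=0), until the denominator exceeds 24:
  i=0: a_0=6, p_0 = 6*1 + 0 = 6, q_0 = 6*0 + 1 = 1.
  i=1: a_1=4, p_1 = 4*6 + 1 = 25, q_1 = 4*1 + 0 = 4.
  i=2: a_2=13, p_2 = 13*25 + 6 = 331, q_2 = 13*4 + 1 = 53.
q_2 = 53 > 24, so the last convergent with denominator <= 24 is p_1/q_1 = 25/4.
The closest fraction with denominator <= 24 is either p_1/q_1 or the intermediate fraction (k*p_1 + p_0)/(k*q_1 + q_0) with the largest k >= 1 whose denominator stays <= 24; these approach x as k grows, and every other convergent or intermediate fraction in range is farther away.
Largest k: floor((24 - q_0)/q_1) = floor((24 - 1)/4) = 5.
That gives (5*25 + 6)/(5*4 + 1) = 131/21.
Compare the errors: |x - 25/4| = |331*4 - 25*53|/(53*4) = 1/212, and |x - 131/21| = |331*21 - 131*53|/(53*21) = 8/1113.
Cross-multiplying, 1*1113 = 1113 < 1696 = 8*212, so 1/212 is smaller: the convergent 25/4 is closer to x than 131/21.

25/4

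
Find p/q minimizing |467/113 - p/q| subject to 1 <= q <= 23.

62/15

Expand x = 467/113 as a continued fraction with the Euclidean algorithm:
  467 = 4*113 + 15, so a_0 = 4.
  113 = 7*15 + 8, so a_1 = 7.
  15 = 1*8 + 7, so a_2 = 1.
  8 = 1*7 + 1, so a_3 = 1.
  7 = 7*1 + 0, so a_4 = 7.
so x = [4; 7, 1, 1, 7].
Convergents (p_i = a_i*p_{i-1} + p_{i-2}, q_i = a_i*q_{i-1} + q_{i-2} with p_{-2}=0, p_{-1}=1, q_{-2}=1, q_{-1}=0), until the denominator exceeds 23:
  i=0: a_0=4, p_0 = 4*1 + 0 = 4, q_0 = 4*0 + 1 = 1.
  i=1: a_1=7, p_1 = 7*4 + 1 = 29, q_1 = 7*1 + 0 = 7.
  i=2: a_2=1, p_2 = 1*29 + 4 = 33, q_2 = 1*7 + 1 = 8.
  i=3: a_3=1, p_3 = 1*33 + 29 = 62, q_3 = 1*8 + 7 = 15.
  i=4: a_4=7, p_4 = 7*62 + 33 = 467, q_4 = 7*15 + 8 = 113.
q_4 = 113 > 23, so the last convergent with denominator <= 23 is p_3/q_3 = 62/15.
The closest fraction with denominator <= 23 is either p_3/q_3 or the intermediate fraction (k*p_3 + p_2)/(k*q_3 + q_2) with the largest k >= 1 whose denominator stays <= 23; these approach x as k grows, and every other convergent or intermediate fraction in range is farther away.
Largest k: floor((23 - q_2)/q_3) = floor((23 - 8)/15) = 1.
That gives (1*62 + 33)/(1*15 + 8) = 95/23.
Compare the errors: |x - 62/15| = |467*15 - 62*113|/(113*15) = 1/1695, and |x - 95/23| = |467*23 - 95*113|/(113*23) = 6/2599.
Cross-multiplying, 1*2599 = 2599 < 10170 = 6*1695, so 1/1695 is smaller: the convergent 62/15 is closer to x than 95/23.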